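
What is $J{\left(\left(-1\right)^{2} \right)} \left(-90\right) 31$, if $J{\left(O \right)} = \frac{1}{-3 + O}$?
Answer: $1395$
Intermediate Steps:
$J{\left(\left(-1\right)^{2} \right)} \left(-90\right) 31 = \frac{1}{-3 + \left(-1\right)^{2}} \left(-90\right) 31 = \frac{1}{-3 + 1} \left(-90\right) 31 = \frac{1}{-2} \left(-90\right) 31 = \left(- \frac{1}{2}\right) \left(-90\right) 31 = 45 \cdot 31 = 1395$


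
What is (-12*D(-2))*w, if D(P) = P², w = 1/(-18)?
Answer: 8/3 ≈ 2.6667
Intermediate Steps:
w = -1/18 ≈ -0.055556
(-12*D(-2))*w = -12*(-2)²*(-1/18) = -12*4*(-1/18) = -48*(-1/18) = 8/3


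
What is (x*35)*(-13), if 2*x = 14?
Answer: -3185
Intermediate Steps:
x = 7 (x = (1/2)*14 = 7)
(x*35)*(-13) = (7*35)*(-13) = 245*(-13) = -3185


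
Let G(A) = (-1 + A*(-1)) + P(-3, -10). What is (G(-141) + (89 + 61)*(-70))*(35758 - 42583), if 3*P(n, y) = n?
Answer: 70713825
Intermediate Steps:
P(n, y) = n/3
G(A) = -2 - A (G(A) = (-1 + A*(-1)) + (⅓)*(-3) = (-1 - A) - 1 = -2 - A)
(G(-141) + (89 + 61)*(-70))*(35758 - 42583) = ((-2 - 1*(-141)) + (89 + 61)*(-70))*(35758 - 42583) = ((-2 + 141) + 150*(-70))*(-6825) = (139 - 10500)*(-6825) = -10361*(-6825) = 70713825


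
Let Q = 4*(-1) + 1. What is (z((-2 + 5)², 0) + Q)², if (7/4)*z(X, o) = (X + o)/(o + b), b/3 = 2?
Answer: 225/49 ≈ 4.5918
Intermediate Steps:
b = 6 (b = 3*2 = 6)
Q = -3 (Q = -4 + 1 = -3)
z(X, o) = 4*(X + o)/(7*(6 + o)) (z(X, o) = 4*((X + o)/(o + 6))/7 = 4*((X + o)/(6 + o))/7 = 4*(X + o)/(7*(6 + o)))
(z((-2 + 5)², 0) + Q)² = (4*((-2 + 5)² + 0)/(7*(6 + 0)) - 3)² = ((4/7)*(3² + 0)/6 - 3)² = ((4/7)*(⅙)*(9 + 0) - 3)² = ((4/7)*(⅙)*9 - 3)² = (6/7 - 3)² = (-15/7)² = 225/49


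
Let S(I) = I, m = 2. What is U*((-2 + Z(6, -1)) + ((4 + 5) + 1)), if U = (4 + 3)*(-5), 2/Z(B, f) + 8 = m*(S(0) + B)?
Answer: -595/2 ≈ -297.50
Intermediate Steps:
Z(B, f) = 2/(-8 + 2*B) (Z(B, f) = 2/(-8 + 2*(0 + B)) = 2/(-8 + 2*B))
U = -35 (U = 7*(-5) = -35)
U*((-2 + Z(6, -1)) + ((4 + 5) + 1)) = -35*((-2 + 1/(-4 + 6)) + ((4 + 5) + 1)) = -35*((-2 + 1/2) + (9 + 1)) = -35*((-2 + ½) + 10) = -35*(-3/2 + 10) = -35*17/2 = -595/2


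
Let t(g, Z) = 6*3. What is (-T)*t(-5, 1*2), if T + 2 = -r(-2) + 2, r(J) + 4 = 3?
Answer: -18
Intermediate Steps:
r(J) = -1 (r(J) = -4 + 3 = -1)
t(g, Z) = 18
T = 1 (T = -2 + (-1*(-1) + 2) = -2 + (1 + 2) = -2 + 3 = 1)
(-T)*t(-5, 1*2) = -1*1*18 = -1*18 = -18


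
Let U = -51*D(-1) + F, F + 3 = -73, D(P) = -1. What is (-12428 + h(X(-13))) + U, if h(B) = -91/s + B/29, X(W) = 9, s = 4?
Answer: -1447151/116 ≈ -12475.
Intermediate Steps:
F = -76 (F = -3 - 73 = -76)
h(B) = -91/4 + B/29
U = -25 (U = -51*(-1) - 76 = 51 - 76 = -25)
(-12428 + h(X(-13))) + U = (-12428 + (-91/4 + (1/29)*9)) - 25 = (-12428 + (-91/4 + 9/29)) - 25 = (-12428 - 2603/116) - 25 = -1444251/116 - 25 = -1447151/116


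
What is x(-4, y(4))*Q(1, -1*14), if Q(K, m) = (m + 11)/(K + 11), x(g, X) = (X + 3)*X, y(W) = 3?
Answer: -9/2 ≈ -4.5000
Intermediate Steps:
x(g, X) = X*(3 + X) (x(g, X) = (3 + X)*X = X*(3 + X))
Q(K, m) = (11 + m)/(11 + K)
x(-4, y(4))*Q(1, -1*14) = (3*(3 + 3))*((11 - 1*14)/(11 + 1)) = (3*6)*((11 - 14)/12) = 18*((1/12)*(-3)) = 18*(-¼) = -9/2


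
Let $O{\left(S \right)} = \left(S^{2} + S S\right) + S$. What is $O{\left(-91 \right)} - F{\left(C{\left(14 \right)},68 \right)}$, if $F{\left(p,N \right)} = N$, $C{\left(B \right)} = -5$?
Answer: $16403$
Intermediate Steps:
$O{\left(S \right)} = S + 2 S^{2}$ ($O{\left(S \right)} = \left(S^{2} + S^{2}\right) + S = 2 S^{2} + S = S + 2 S^{2}$)
$O{\left(-91 \right)} - F{\left(C{\left(14 \right)},68 \right)} = - 91 \left(1 + 2 \left(-91\right)\right) - 68 = - 91 \left(1 - 182\right) - 68 = \left(-91\right) \left(-181\right) - 68 = 16471 - 68 = 16403$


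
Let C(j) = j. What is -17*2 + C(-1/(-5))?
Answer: -169/5 ≈ -33.800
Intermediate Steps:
-17*2 + C(-1/(-5)) = -17*2 - 1/(-5) = -34 - 1*(-1/5) = -34 + 1/5 = -169/5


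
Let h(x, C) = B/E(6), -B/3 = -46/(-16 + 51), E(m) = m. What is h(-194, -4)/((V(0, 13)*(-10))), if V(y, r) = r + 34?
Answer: -23/16450 ≈ -0.0013982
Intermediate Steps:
V(y, r) = 34 + r
B = 138/35 (B = -(-138)/(-16 + 51) = -(-138)/35 = -3*(-46/35) = 138/35 ≈ 3.9429)
h(x, C) = 23/35 (h(x, C) = (138/35)/6 = (138/35)*(1/6) = 23/35)
h(-194, -4)/((V(0, 13)*(-10))) = 23/(35*(((34 + 13)*(-10)))) = 23/(35*((47*(-10)))) = (23/35)/(-470) = (23/35)*(-1/470) = -23/16450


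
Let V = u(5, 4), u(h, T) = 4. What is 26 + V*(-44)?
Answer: -150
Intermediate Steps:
V = 4
26 + V*(-44) = 26 + 4*(-44) = 26 - 176 = -150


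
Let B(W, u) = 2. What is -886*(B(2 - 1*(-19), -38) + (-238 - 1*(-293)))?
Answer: -50502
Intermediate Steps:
-886*(B(2 - 1*(-19), -38) + (-238 - 1*(-293))) = -886*(2 + (-238 - 1*(-293))) = -886*(2 + (-238 + 293)) = -886*(2 + 55) = -886*57 = -50502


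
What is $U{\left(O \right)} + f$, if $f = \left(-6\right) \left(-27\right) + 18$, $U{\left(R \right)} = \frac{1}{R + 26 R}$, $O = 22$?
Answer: $\frac{106921}{594} \approx 180.0$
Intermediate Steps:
$U{\left(R \right)} = \frac{1}{27 R}$
$f = 180$ ($f = 162 + 18 = 180$)
$U{\left(O \right)} + f = \frac{1}{27 \cdot 22} + 180 = \frac{1}{27} \cdot \frac{1}{22} + 180 = \frac{1}{594} + 180 = \frac{106921}{594}$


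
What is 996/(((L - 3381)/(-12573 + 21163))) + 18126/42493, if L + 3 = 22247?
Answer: 363896721258/801545459 ≈ 453.99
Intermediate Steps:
L = 22244 (L = -3 + 22247 = 22244)
996/(((L - 3381)/(-12573 + 21163))) + 18126/42493 = 996/(((22244 - 3381)/(-12573 + 21163))) + 18126/42493 = 996/((18863/8590)) + 18126*(1/42493) = 996/((18863*(1/8590))) + 18126/42493 = 996/(18863/8590) + 18126/42493 = 996*(8590/18863) + 18126/42493 = 8555640/18863 + 18126/42493 = 363896721258/801545459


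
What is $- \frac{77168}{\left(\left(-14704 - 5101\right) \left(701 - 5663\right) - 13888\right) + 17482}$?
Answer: $- \frac{19292}{24569001} \approx -0.00078522$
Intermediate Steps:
$- \frac{77168}{\left(\left(-14704 - 5101\right) \left(701 - 5663\right) - 13888\right) + 17482} = - \frac{77168}{\left(\left(-19805\right) \left(-4962\right) - 13888\right) + 17482} = - \frac{77168}{\left(98272410 - 13888\right) + 17482} = - \frac{77168}{98258522 + 17482} = - \frac{77168}{98276004} = \left(-77168\right) \frac{1}{98276004} = - \frac{19292}{24569001}$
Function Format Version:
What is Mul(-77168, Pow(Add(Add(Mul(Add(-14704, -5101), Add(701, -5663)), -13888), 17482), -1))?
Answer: Rational(-19292, 24569001) ≈ -0.00078522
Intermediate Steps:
Mul(-77168, Pow(Add(Add(Mul(Add(-14704, -5101), Add(701, -5663)), -13888), 17482), -1)) = Mul(-77168, Pow(Add(Add(Mul(-19805, -4962), -13888), 17482), -1)) = Mul(-77168, Pow(Add(Add(98272410, -13888), 17482), -1)) = Mul(-77168, Pow(Add(98258522, 17482), -1)) = Mul(-77168, Pow(98276004, -1)) = Mul(-77168, Rational(1, 98276004)) = Rational(-19292, 24569001)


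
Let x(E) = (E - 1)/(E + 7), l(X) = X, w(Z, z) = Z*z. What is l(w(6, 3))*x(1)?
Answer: 0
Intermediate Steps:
x(E) = (-1 + E)/(7 + E)
l(w(6, 3))*x(1) = (6*3)*((-1 + 1)/(7 + 1)) = 18*(0/8) = 18*((⅛)*0) = 18*0 = 0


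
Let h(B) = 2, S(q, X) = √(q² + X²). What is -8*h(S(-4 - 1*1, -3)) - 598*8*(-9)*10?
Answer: 430544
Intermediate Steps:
S(q, X) = √(X² + q²)
-8*h(S(-4 - 1*1, -3)) - 598*8*(-9)*10 = -8*2 - 598*8*(-9)*10 = -16 - (-43056)*10 = -16 - 598*(-720) = -16 + 430560 = 430544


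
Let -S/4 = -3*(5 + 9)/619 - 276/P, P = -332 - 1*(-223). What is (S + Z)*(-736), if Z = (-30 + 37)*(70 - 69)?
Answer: 141876512/67471 ≈ 2102.8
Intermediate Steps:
Z = 7 (Z = 7*1 = 7)
P = -109 (P = -332 + 223 = -109)
S = -665064/67471 (S = -4*(-3*(5 + 9)/619 - 276/(-109)) = -4*(-3*14*(1/619) - 276*(-1/109)) = -4*(-42*1/619 + 276/109) = -4*(-42/619 + 276/109) = -4*166266/67471 = -665064/67471 ≈ -9.8570)
(S + Z)*(-736) = (-665064/67471 + 7)*(-736) = -192767/67471*(-736) = 141876512/67471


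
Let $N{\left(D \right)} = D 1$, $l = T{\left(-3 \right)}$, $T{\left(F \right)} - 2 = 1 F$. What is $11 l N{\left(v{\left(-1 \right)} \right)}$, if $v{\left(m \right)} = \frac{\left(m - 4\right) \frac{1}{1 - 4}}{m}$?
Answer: $\frac{55}{3} \approx 18.333$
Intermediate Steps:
$T{\left(F \right)} = 2 + F$ ($T{\left(F \right)} = 2 + 1 F = 2 + F$)
$v{\left(m \right)} = \frac{\frac{4}{3} - \frac{m}{3}}{m}$ ($v{\left(m \right)} = \frac{\left(-4 + m\right) \frac{1}{-3}}{m} = \frac{\left(-4 + m\right) \left(- \frac{1}{3}\right)}{m} = \frac{\frac{4}{3} - \frac{m}{3}}{m}$)
$l = -1$ ($l = 2 - 3 = -1$)
$N{\left(D \right)} = D$
$11 l N{\left(v{\left(-1 \right)} \right)} = 11 \left(-1\right) \frac{4 - -1}{3 \left(-1\right)} = - 11 \cdot \frac{1}{3} \left(-1\right) \left(4 + 1\right) = - 11 \cdot \frac{1}{3} \left(-1\right) 5 = \left(-11\right) \left(- \frac{5}{3}\right) = \frac{55}{3}$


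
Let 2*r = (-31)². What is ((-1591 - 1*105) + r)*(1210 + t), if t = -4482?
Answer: 3977116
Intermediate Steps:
r = 961/2 (r = (½)*(-31)² = (½)*961 = 961/2 ≈ 480.50)
((-1591 - 1*105) + r)*(1210 + t) = ((-1591 - 1*105) + 961/2)*(1210 - 4482) = ((-1591 - 105) + 961/2)*(-3272) = (-1696 + 961/2)*(-3272) = -2431/2*(-3272) = 3977116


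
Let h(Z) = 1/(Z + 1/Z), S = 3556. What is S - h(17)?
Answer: 1031223/290 ≈ 3555.9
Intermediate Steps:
S - h(17) = 3556 - 17/(1 + 17²) = 3556 - 17/(1 + 289) = 3556 - 17/290 = 1031223/290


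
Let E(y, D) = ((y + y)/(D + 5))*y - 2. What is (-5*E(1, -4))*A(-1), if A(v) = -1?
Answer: 0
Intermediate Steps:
E(y, D) = -2 + 2*y²/(5 + D) (E(y, D) = ((2*y)/(5 + D))*y - 2 = (2*y/(5 + D))*y - 2 = 2*y²/(5 + D) - 2 = -2 + 2*y²/(5 + D))
(-5*E(1, -4))*A(-1) = -10*(-5 + 1² - 1*(-4))/(5 - 4)*(-1) = -10*(-5 + 1 + 4)/1*(-1) = -10*0*(-1) = -5*0*(-1) = 0*(-1) = 0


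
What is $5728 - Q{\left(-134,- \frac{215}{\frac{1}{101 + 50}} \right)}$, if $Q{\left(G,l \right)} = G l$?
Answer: $-4344582$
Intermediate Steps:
$5728 - Q{\left(-134,- \frac{215}{\frac{1}{101 + 50}} \right)} = 5728 - - 134 \left(- \frac{215}{\frac{1}{101 + 50}}\right) = 5728 - - 134 \left(- \frac{215}{\frac{1}{151}}\right) = 5728 - - 134 \left(- 215 \frac{1}{\frac{1}{151}}\right) = 5728 - - 134 \left(\left(-215\right) 151\right) = 5728 - \left(-134\right) \left(-32465\right) = 5728 - 4350310 = -4344582$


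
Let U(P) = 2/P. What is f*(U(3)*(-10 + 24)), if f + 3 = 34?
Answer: 868/3 ≈ 289.33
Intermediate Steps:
f = 31 (f = -3 + 34 = 31)
f*(U(3)*(-10 + 24)) = 31*((2/3)*(-10 + 24)) = 31*((2*(1/3))*14) = 31*((2/3)*14) = 31*(28/3) = 868/3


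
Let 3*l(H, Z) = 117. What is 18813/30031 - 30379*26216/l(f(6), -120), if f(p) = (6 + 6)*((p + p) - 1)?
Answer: -23917164078077/1171209 ≈ -2.0421e+7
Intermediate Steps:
f(p) = -12 + 24*p (f(p) = 12*(2*p - 1) = 12*(-1 + 2*p) = -12 + 24*p)
l(H, Z) = 39 (l(H, Z) = (⅓)*117 = 39)
18813/30031 - 30379*26216/l(f(6), -120) = 18813/30031 - 30379/(39/26216) = 18813*(1/30031) - 30379/(39*(1/26216)) = 18813/30031 - 30379/39/26216 = 18813/30031 - 30379*26216/39 = 18813/30031 - 796415864/39 = -23917164078077/1171209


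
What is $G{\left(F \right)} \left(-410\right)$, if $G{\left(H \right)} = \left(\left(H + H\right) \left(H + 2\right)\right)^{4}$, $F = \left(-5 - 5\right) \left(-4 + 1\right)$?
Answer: $-5571713433600000$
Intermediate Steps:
$F = 30$ ($F = \left(-10\right) \left(-3\right) = 30$)
$G{\left(H \right)} = 16 H^{4} \left(2 + H\right)^{4}$ ($G{\left(H \right)} = \left(2 H \left(2 + H\right)\right)^{4} = 16 H^{4} \left(2 + H\right)^{4}$)
$G{\left(F \right)} \left(-410\right) = 16 \cdot 30^{4} \left(2 + 30\right)^{4} \left(-410\right) = 16 \cdot 810000 \cdot 32^{4} \left(-410\right) = 16 \cdot 810000 \cdot 1048576 \left(-410\right) = 13589544960000 \left(-410\right) = -5571713433600000$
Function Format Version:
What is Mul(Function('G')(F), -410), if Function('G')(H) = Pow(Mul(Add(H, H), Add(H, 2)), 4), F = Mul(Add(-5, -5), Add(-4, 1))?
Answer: -5571713433600000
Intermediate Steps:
F = 30 (F = Mul(-10, -3) = 30)
Function('G')(H) = Mul(16, Pow(H, 4), Pow(Add(2, H), 4)) (Function('G')(H) = Pow(Mul(Mul(2, H), Add(2, H)), 4) = Pow(Mul(2, H, Add(2, H)), 4) = Mul(16, Pow(H, 4), Pow(Add(2, H), 4)))
Mul(Function('G')(F), -410) = Mul(Mul(16, Pow(30, 4), Pow(Add(2, 30), 4)), -410) = Mul(Mul(16, 810000, Pow(32, 4)), -410) = Mul(Mul(16, 810000, 1048576), -410) = Mul(13589544960000, -410) = -5571713433600000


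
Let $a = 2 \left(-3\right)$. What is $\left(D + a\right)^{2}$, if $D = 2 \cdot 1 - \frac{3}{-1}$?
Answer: $1$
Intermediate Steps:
$a = -6$
$D = 5$ ($D = 2 - -3 = 2 + 3 = 5$)
$\left(D + a\right)^{2} = \left(5 - 6\right)^{2} = \left(-1\right)^{2} = 1$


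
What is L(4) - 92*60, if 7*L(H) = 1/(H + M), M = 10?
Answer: -540959/98 ≈ -5520.0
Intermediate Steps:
L(H) = 1/(7*(10 + H)) (L(H) = 1/(7*(H + 10)) = 1/(7*(10 + H)))
L(4) - 92*60 = 1/(7*(10 + 4)) - 92*60 = (⅐)/14 - 5520 = (⅐)*(1/14) - 5520 = 1/98 - 5520 = -540959/98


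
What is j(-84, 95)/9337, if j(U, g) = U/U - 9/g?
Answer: 86/887015 ≈ 9.6954e-5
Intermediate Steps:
j(U, g) = 1 - 9/g
j(-84, 95)/9337 = ((-9 + 95)/95)/9337 = ((1/95)*86)*(1/9337) = (86/95)*(1/9337) = 86/887015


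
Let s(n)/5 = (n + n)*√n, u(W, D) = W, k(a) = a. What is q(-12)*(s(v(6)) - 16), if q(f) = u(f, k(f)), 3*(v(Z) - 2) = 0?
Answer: 192 - 240*√2 ≈ -147.41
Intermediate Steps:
v(Z) = 2 (v(Z) = 2 + (⅓)*0 = 2 + 0 = 2)
q(f) = f
s(n) = 10*n^(3/2) (s(n) = 5*((n + n)*√n) = 5*((2*n)*√n) = 5*(2*n^(3/2)) = 10*n^(3/2))
q(-12)*(s(v(6)) - 16) = -12*(10*2^(3/2) - 16) = -12*(10*(2*√2) - 16) = -12*(20*√2 - 16) = -12*(-16 + 20*√2) = 192 - 240*√2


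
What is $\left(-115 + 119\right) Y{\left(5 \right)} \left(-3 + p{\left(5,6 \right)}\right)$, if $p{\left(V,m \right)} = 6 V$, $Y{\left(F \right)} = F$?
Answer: $540$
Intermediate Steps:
$\left(-115 + 119\right) Y{\left(5 \right)} \left(-3 + p{\left(5,6 \right)}\right) = \left(-115 + 119\right) 5 \left(-3 + 6 \cdot 5\right) = 4 \cdot 5 \left(-3 + 30\right) = 4 \cdot 5 \cdot 27 = 4 \cdot 135 = 540$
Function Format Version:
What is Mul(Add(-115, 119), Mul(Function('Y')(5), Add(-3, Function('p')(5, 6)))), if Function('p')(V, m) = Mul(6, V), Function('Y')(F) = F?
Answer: 540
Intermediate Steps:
Mul(Add(-115, 119), Mul(Function('Y')(5), Add(-3, Function('p')(5, 6)))) = Mul(Add(-115, 119), Mul(5, Add(-3, Mul(6, 5)))) = Mul(4, Mul(5, Add(-3, 30))) = Mul(4, Mul(5, 27)) = Mul(4, 135) = 540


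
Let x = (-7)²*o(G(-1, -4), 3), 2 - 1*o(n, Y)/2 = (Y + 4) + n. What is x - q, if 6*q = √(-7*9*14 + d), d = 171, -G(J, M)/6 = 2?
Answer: 686 - I*√79/2 ≈ 686.0 - 4.4441*I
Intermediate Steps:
G(J, M) = -12 (G(J, M) = -6*2 = -12)
o(n, Y) = -4 - 2*Y - 2*n (o(n, Y) = 4 - 2*((Y + 4) + n) = 4 - 2*((4 + Y) + n) = 4 - 2*(4 + Y + n) = 4 + (-8 - 2*Y - 2*n) = -4 - 2*Y - 2*n)
x = 686 (x = (-7)²*(-4 - 2*3 - 2*(-12)) = 49*(-4 - 6 + 24) = 49*14 = 686)
q = I*√79/2 (q = √(-7*9*14 + 171)/6 = √(-63*14 + 171)/6 = √(-882 + 171)/6 = √(-711)/6 = (3*I*√79)/6 = I*√79/2 ≈ 4.4441*I)
x - q = 686 - I*√79/2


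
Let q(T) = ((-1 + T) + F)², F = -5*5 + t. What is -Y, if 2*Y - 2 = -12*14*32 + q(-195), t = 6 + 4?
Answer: -39147/2 ≈ -19574.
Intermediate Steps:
t = 10
F = -15 (F = -5*5 + 10 = -25 + 10 = -15)
q(T) = (-16 + T)² (q(T) = ((-1 + T) - 15)² = (-16 + T)²)
Y = 39147/2 (Y = 1 + (-12*14*32 + (-16 - 195)²)/2 = 1 + (-168*32 + (-211)²)/2 = 1 + (-5376 + 44521)/2 = 1 + (½)*39145 = 1 + 39145/2 = 39147/2 ≈ 19574.)
-Y = -1*39147/2 = -39147/2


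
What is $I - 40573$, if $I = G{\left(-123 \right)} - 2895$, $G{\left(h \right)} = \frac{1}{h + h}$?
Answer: $- \frac{10693129}{246} \approx -43468.0$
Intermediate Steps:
$G{\left(h \right)} = \frac{1}{2 h}$
$I = - \frac{712171}{246}$ ($I = \frac{1}{2 \left(-123\right)} - 2895 = \frac{1}{2} \left(- \frac{1}{123}\right) - 2895 = - \frac{1}{246} - 2895 = - \frac{712171}{246} \approx -2895.0$)
$I - 40573 = - \frac{712171}{246} - 40573 = - \frac{10693129}{246}$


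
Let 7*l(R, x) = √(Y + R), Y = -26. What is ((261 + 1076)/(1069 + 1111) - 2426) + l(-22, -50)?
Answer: -5287343/2180 + 4*I*√3/7 ≈ -2425.4 + 0.98974*I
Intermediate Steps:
l(R, x) = √(-26 + R)/7
((261 + 1076)/(1069 + 1111) - 2426) + l(-22, -50) = ((261 + 1076)/(1069 + 1111) - 2426) + √(-26 - 22)/7 = (1337/2180 - 2426) + √(-48)/7 = (1337*(1/2180) - 2426) + (4*I*√3)/7 = (1337/2180 - 2426) + 4*I*√3/7 = -5287343/2180 + 4*I*√3/7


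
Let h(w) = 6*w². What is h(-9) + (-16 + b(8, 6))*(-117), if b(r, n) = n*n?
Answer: -1854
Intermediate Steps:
b(r, n) = n²
h(-9) + (-16 + b(8, 6))*(-117) = 6*(-9)² + (-16 + 6²)*(-117) = 6*81 + (-16 + 36)*(-117) = 486 + 20*(-117) = 486 - 2340 = -1854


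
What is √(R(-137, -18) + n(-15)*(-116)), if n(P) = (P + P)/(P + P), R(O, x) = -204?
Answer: 8*I*√5 ≈ 17.889*I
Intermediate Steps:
n(P) = 1 (n(P) = (2*P)/((2*P)) = (2*P)*(1/(2*P)) = 1)
√(R(-137, -18) + n(-15)*(-116)) = √(-204 + 1*(-116)) = √(-204 - 116) = √(-320) = 8*I*√5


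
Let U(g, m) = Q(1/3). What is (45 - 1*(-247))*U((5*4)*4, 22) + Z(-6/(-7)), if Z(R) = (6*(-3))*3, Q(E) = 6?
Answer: 1698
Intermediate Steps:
U(g, m) = 6
Z(R) = -54 (Z(R) = -18*3 = -54)
(45 - 1*(-247))*U((5*4)*4, 22) + Z(-6/(-7)) = (45 - 1*(-247))*6 - 54 = (45 + 247)*6 - 54 = 292*6 - 54 = 1752 - 54 = 1698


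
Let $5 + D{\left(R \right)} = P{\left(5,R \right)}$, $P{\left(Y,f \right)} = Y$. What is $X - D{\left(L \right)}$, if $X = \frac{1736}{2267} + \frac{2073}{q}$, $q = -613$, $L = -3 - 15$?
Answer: $- \frac{3635323}{1389671} \approx -2.616$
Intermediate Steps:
$L = -18$ ($L = -3 - 15 = -18$)
$D{\left(R \right)} = 0$ ($D{\left(R \right)} = -5 + 5 = 0$)
$X = - \frac{3635323}{1389671}$ ($X = \frac{1736}{2267} + \frac{2073}{-613} = 1736 \cdot \frac{1}{2267} + 2073 \left(- \frac{1}{613}\right) = \frac{1736}{2267} - \frac{2073}{613} = - \frac{3635323}{1389671} \approx -2.616$)
$X - D{\left(L \right)} = - \frac{3635323}{1389671} - 0 = - \frac{3635323}{1389671} + 0 = - \frac{3635323}{1389671}$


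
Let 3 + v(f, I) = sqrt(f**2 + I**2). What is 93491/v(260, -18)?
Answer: 280473/67915 + 186982*sqrt(16981)/67915 ≈ 362.90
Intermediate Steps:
v(f, I) = -3 + sqrt(I**2 + f**2) (v(f, I) = -3 + sqrt(f**2 + I**2) = -3 + sqrt(I**2 + f**2))
93491/v(260, -18) = 93491/(-3 + sqrt((-18)**2 + 260**2)) = 93491/(-3 + sqrt(324 + 67600)) = 93491/(-3 + sqrt(67924)) = 93491/(-3 + 2*sqrt(16981))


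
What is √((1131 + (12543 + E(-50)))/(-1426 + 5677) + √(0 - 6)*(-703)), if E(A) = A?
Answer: √(342696 - 75171087*I*√6)/327 ≈ 29.37 - 29.315*I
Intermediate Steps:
√((1131 + (12543 + E(-50)))/(-1426 + 5677) + √(0 - 6)*(-703)) = √((1131 + (12543 - 50))/(-1426 + 5677) + √(0 - 6)*(-703)) = √((1131 + 12493)/4251 + √(-6)*(-703)) = √(13624*(1/4251) + (I*√6)*(-703)) = √(1048/327 - 703*I*√6)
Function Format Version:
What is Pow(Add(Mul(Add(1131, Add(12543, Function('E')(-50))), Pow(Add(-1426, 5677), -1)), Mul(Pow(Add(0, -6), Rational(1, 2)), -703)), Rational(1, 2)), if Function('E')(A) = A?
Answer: Mul(Rational(1, 327), Pow(Add(342696, Mul(-75171087, I, Pow(6, Rational(1, 2)))), Rational(1, 2))) ≈ Add(29.370, Mul(-29.315, I))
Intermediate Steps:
Pow(Add(Mul(Add(1131, Add(12543, Function('E')(-50))), Pow(Add(-1426, 5677), -1)), Mul(Pow(Add(0, -6), Rational(1, 2)), -703)), Rational(1, 2)) = Pow(Add(Mul(Add(1131, Add(12543, -50)), Pow(Add(-1426, 5677), -1)), Mul(Pow(Add(0, -6), Rational(1, 2)), -703)), Rational(1, 2)) = Pow(Add(Mul(Add(1131, 12493), Pow(4251, -1)), Mul(Pow(-6, Rational(1, 2)), -703)), Rational(1, 2)) = Pow(Add(Mul(13624, Rational(1, 4251)), Mul(Mul(I, Pow(6, Rational(1, 2))), -703)), Rational(1, 2)) = Pow(Add(Rational(1048, 327), Mul(-703, I, Pow(6, Rational(1, 2)))), Rational(1, 2))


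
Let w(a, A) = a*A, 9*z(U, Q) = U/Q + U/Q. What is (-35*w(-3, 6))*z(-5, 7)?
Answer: -100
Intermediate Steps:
z(U, Q) = 2*U/(9*Q) (z(U, Q) = (U/Q + U/Q)/9 = (2*U/Q)/9 = 2*U/(9*Q))
w(a, A) = A*a
(-35*w(-3, 6))*z(-5, 7) = (-210*(-3))*((2/9)*(-5)/7) = (-35*(-18))*((2/9)*(-5)*(⅐)) = 630*(-10/63) = -100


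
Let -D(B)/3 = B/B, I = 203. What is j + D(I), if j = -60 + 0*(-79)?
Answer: -63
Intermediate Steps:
D(B) = -3 (D(B) = -3*B/B = -3*1 = -3)
j = -60 (j = -60 + 0 = -60)
j + D(I) = -60 - 3 = -63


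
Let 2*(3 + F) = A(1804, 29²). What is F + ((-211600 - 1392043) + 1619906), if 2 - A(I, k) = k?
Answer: 31681/2 ≈ 15841.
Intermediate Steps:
A(I, k) = 2 - k
F = -845/2 (F = -3 + (2 - 1*29²)/2 = -3 + (2 - 1*841)/2 = -3 + (2 - 841)/2 = -3 + (½)*(-839) = -3 - 839/2 = -845/2 ≈ -422.50)
F + ((-211600 - 1392043) + 1619906) = -845/2 + ((-211600 - 1392043) + 1619906) = -845/2 + (-1603643 + 1619906) = -845/2 + 16263 = 31681/2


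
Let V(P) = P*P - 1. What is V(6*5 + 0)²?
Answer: 808201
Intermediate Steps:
V(P) = -1 + P² (V(P) = P² - 1 = -1 + P²)
V(6*5 + 0)² = (-1 + (6*5 + 0)²)² = (-1 + (30 + 0)²)² = (-1 + 30²)² = (-1 + 900)² = 899² = 808201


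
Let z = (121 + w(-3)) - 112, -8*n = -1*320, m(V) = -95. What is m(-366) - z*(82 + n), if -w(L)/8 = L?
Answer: -4121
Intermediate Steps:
n = 40 (n = -(-1)*320/8 = -1/8*(-320) = 40)
w(L) = -8*L
z = 33 (z = (121 - 8*(-3)) - 112 = (121 + 24) - 112 = 145 - 112 = 33)
m(-366) - z*(82 + n) = -95 - 33*(82 + 40) = -95 - 33*122 = -95 - 1*4026 = -95 - 4026 = -4121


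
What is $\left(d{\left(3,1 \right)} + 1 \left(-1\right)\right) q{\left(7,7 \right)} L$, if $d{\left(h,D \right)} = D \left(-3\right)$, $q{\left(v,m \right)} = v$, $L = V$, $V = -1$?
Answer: $28$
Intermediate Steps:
$L = -1$
$d{\left(h,D \right)} = - 3 D$
$\left(d{\left(3,1 \right)} + 1 \left(-1\right)\right) q{\left(7,7 \right)} L = \left(\left(-3\right) 1 + 1 \left(-1\right)\right) 7 \left(-1\right) = \left(-3 - 1\right) 7 \left(-1\right) = \left(-4\right) 7 \left(-1\right) = \left(-28\right) \left(-1\right) = 28$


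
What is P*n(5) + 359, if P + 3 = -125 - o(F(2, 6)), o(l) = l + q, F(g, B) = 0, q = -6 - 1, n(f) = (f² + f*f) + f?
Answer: -6296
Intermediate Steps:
n(f) = f + 2*f² (n(f) = (f² + f²) + f = 2*f² + f = f + 2*f²)
q = -7
o(l) = -7 + l (o(l) = l - 7 = -7 + l)
P = -121 (P = -3 + (-125 - (-7 + 0)) = -3 + (-125 - 1*(-7)) = -3 + (-125 + 7) = -3 - 118 = -121)
P*n(5) + 359 = -605*(1 + 2*5) + 359 = -605*(1 + 10) + 359 = -605*11 + 359 = -121*55 + 359 = -6655 + 359 = -6296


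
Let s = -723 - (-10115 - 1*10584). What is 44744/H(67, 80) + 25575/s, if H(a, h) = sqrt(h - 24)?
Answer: 2325/1816 + 1598*sqrt(14) ≈ 5980.4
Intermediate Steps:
H(a, h) = sqrt(-24 + h)
s = 19976 (s = -723 - (-10115 - 10584) = -723 - 1*(-20699) = -723 + 20699 = 19976)
44744/H(67, 80) + 25575/s = 44744/(sqrt(-24 + 80)) + 25575/19976 = 44744/(sqrt(56)) + 25575*(1/19976) = 44744/((2*sqrt(14))) + 2325/1816 = 44744*(sqrt(14)/28) + 2325/1816 = 1598*sqrt(14) + 2325/1816 = 2325/1816 + 1598*sqrt(14)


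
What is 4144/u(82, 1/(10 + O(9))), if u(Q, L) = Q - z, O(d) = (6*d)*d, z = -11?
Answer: 4144/93 ≈ 44.559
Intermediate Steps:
O(d) = 6*d**2
u(Q, L) = 11 + Q (u(Q, L) = Q - 1*(-11) = Q + 11 = 11 + Q)
4144/u(82, 1/(10 + O(9))) = 4144/(11 + 82) = 4144/93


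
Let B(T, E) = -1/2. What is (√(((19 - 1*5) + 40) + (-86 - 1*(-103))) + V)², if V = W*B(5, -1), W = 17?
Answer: 573/4 - 17*√71 ≈ 0.0054539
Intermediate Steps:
B(T, E) = -½ (B(T, E) = -1*½ = -½)
V = -17/2 (V = 17*(-½) = -17/2 ≈ -8.5000)
(√(((19 - 1*5) + 40) + (-86 - 1*(-103))) + V)² = (√(((19 - 1*5) + 40) + (-86 - 1*(-103))) - 17/2)² = (√(((19 - 5) + 40) + (-86 + 103)) - 17/2)² = (√((14 + 40) + 17) - 17/2)² = (√(54 + 17) - 17/2)² = (√71 - 17/2)² = (-17/2 + √71)²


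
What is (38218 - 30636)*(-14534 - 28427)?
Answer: -325730302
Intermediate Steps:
(38218 - 30636)*(-14534 - 28427) = 7582*(-42961) = -325730302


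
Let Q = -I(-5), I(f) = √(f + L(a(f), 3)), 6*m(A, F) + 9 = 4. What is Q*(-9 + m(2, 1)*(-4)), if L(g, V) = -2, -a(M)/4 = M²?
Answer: 17*I*√7/3 ≈ 14.993*I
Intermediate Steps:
a(M) = -4*M²
m(A, F) = -⅚ (m(A, F) = -3/2 + (⅙)*4 = -3/2 + ⅔ = -⅚)
I(f) = √(-2 + f) (I(f) = √(f - 2) = √(-2 + f))
Q = -I*√7 (Q = -√(-2 - 5) = -√(-7) = -I*√7 ≈ -2.6458*I)
Q*(-9 + m(2, 1)*(-4)) = (-I*√7)*(-9 - ⅚*(-4)) = (-I*√7)*(-9 + 10/3) = -I*√7*(-17/3) = 17*I*√7/3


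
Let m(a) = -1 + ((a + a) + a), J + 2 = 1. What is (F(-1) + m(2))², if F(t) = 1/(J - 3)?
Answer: 361/16 ≈ 22.563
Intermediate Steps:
J = -1 (J = -2 + 1 = -1)
m(a) = -1 + 3*a (m(a) = -1 + (2*a + a) = -1 + 3*a)
F(t) = -¼ (F(t) = 1/(-1 - 3) = 1/(-4) = -¼)
(F(-1) + m(2))² = (-¼ + (-1 + 3*2))² = (-¼ + (-1 + 6))² = (-¼ + 5)² = (19/4)² = 361/16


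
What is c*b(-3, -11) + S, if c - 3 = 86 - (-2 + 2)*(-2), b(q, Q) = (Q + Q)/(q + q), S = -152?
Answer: 523/3 ≈ 174.33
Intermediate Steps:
b(q, Q) = Q/q (b(q, Q) = (2*Q)/((2*q)) = (2*Q)*(1/(2*q)) = Q/q)
c = 89 (c = 3 + (86 - (-2 + 2)*(-2)) = 3 + (86 - 0*(-2)) = 3 + (86 - 1*0) = 3 + (86 + 0) = 3 + 86 = 89)
c*b(-3, -11) + S = 89*(-11/(-3)) - 152 = 89*(-11*(-⅓)) - 152 = 89*(11/3) - 152 = 979/3 - 152 = 523/3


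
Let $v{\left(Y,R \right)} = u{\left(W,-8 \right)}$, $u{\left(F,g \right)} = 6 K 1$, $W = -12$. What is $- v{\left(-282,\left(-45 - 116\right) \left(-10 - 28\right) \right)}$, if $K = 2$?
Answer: $-12$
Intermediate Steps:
$u{\left(F,g \right)} = 12$ ($u{\left(F,g \right)} = 6 \cdot 2 \cdot 1 = 12 \cdot 1 = 12$)
$v{\left(Y,R \right)} = 12$
$- v{\left(-282,\left(-45 - 116\right) \left(-10 - 28\right) \right)} = \left(-1\right) 12 = -12$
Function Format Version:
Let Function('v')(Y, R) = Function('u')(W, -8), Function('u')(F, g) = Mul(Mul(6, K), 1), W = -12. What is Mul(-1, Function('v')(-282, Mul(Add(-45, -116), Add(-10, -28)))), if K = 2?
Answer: -12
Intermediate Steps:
Function('u')(F, g) = 12 (Function('u')(F, g) = Mul(Mul(6, 2), 1) = Mul(12, 1) = 12)
Function('v')(Y, R) = 12
Mul(-1, Function('v')(-282, Mul(Add(-45, -116), Add(-10, -28)))) = Mul(-1, 12) = -12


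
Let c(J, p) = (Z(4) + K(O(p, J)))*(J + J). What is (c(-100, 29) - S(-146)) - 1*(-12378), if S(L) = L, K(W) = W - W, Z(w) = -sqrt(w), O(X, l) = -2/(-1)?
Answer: 12924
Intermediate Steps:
O(X, l) = 2 (O(X, l) = -2*(-1) = 2)
K(W) = 0
c(J, p) = -4*J (c(J, p) = (-sqrt(4) + 0)*(J + J) = (-1*2 + 0)*(2*J) = (-2 + 0)*(2*J) = -4*J)
(c(-100, 29) - S(-146)) - 1*(-12378) = (-4*(-100) - 1*(-146)) - 1*(-12378) = (400 + 146) + 12378 = 546 + 12378 = 12924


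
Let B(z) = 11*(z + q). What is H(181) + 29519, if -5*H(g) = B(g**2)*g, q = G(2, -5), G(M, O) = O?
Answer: -65069601/5 ≈ -1.3014e+7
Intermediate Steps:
q = -5
B(z) = -55 + 11*z (B(z) = 11*(z - 5) = 11*(-5 + z) = -55 + 11*z)
H(g) = -g*(-55 + 11*g**2)/5 (H(g) = -(-55 + 11*g**2)*g/5 = -g*(-55 + 11*g**2)/5)
H(181) + 29519 = (11/5)*181*(5 - 1*181**2) + 29519 = (11/5)*181*(5 - 1*32761) + 29519 = (11/5)*181*(5 - 32761) + 29519 = (11/5)*181*(-32756) + 29519 = -65217196/5 + 29519 = -65069601/5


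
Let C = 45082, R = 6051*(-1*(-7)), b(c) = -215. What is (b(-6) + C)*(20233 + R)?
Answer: 2808225530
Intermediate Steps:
R = 42357 (R = 6051*7 = 42357)
(b(-6) + C)*(20233 + R) = (-215 + 45082)*(20233 + 42357) = 44867*62590 = 2808225530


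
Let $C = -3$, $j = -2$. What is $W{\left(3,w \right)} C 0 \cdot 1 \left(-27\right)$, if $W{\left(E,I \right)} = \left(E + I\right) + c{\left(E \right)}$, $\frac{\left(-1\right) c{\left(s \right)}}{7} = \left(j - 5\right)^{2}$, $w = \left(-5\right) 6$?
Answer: $0$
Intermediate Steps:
$w = -30$
$c{\left(s \right)} = -343$ ($c{\left(s \right)} = - 7 \left(-2 - 5\right)^{2} = - 7 \left(-7\right)^{2} = \left(-7\right) 49 = -343$)
$W{\left(E,I \right)} = -343 + E + I$ ($W{\left(E,I \right)} = \left(E + I\right) - 343 = -343 + E + I$)
$W{\left(3,w \right)} C 0 \cdot 1 \left(-27\right) = \left(-343 + 3 - 30\right) \left(-3\right) 0 \cdot 1 \left(-27\right) = - 370 \cdot 0 \cdot 1 \left(-27\right) = \left(-370\right) 0 \left(-27\right) = 0 \left(-27\right) = 0$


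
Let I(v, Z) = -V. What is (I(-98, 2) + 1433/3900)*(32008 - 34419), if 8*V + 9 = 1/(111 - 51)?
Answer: -112109089/31200 ≈ -3593.2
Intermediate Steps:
V = -539/480 (V = -9/8 + 1/(8*(111 - 51)) = -9/8 + (1/8)/60 = -9/8 + (1/8)*(1/60) = -9/8 + 1/480 = -539/480 ≈ -1.1229)
I(v, Z) = 539/480 (I(v, Z) = -1*(-539/480) = 539/480)
(I(-98, 2) + 1433/3900)*(32008 - 34419) = (539/480 + 1433/3900)*(32008 - 34419) = (539/480 + 1433*(1/3900))*(-2411) = (539/480 + 1433/3900)*(-2411) = (46499/31200)*(-2411) = -112109089/31200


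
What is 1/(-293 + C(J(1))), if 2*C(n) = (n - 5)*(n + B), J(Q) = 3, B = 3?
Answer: -1/299 ≈ -0.0033445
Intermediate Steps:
C(n) = (-5 + n)*(3 + n)/2 (C(n) = ((n - 5)*(n + 3))/2 = ((-5 + n)*(3 + n))/2 = (-5 + n)*(3 + n)/2)
1/(-293 + C(J(1))) = 1/(-293 + (-15/2 + (½)*3² - 1*3)) = 1/(-293 + (-15/2 + (½)*9 - 3)) = 1/(-293 + (-15/2 + 9/2 - 3)) = 1/(-293 - 6) = 1/(-299) = -1/299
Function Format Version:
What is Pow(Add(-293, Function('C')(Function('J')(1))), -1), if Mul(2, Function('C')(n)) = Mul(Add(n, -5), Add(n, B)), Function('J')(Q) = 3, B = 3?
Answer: Rational(-1, 299) ≈ -0.0033445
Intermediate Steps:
Function('C')(n) = Mul(Rational(1, 2), Add(-5, n), Add(3, n)) (Function('C')(n) = Mul(Rational(1, 2), Mul(Add(n, -5), Add(n, 3))) = Mul(Rational(1, 2), Mul(Add(-5, n), Add(3, n))) = Mul(Rational(1, 2), Add(-5, n), Add(3, n)))
Pow(Add(-293, Function('C')(Function('J')(1))), -1) = Pow(Add(-293, Add(Rational(-15, 2), Mul(Rational(1, 2), Pow(3, 2)), Mul(-1, 3))), -1) = Pow(Add(-293, Add(Rational(-15, 2), Mul(Rational(1, 2), 9), -3)), -1) = Pow(Add(-293, Add(Rational(-15, 2), Rational(9, 2), -3)), -1) = Pow(Add(-293, -6), -1) = Pow(-299, -1) = Rational(-1, 299)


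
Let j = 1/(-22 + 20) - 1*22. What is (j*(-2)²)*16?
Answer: -1440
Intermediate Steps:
j = -45/2 (j = 1/(-2) - 22 = -½ - 22 = -45/2 ≈ -22.500)
(j*(-2)²)*16 = -45/2*(-2)²*16 = -45/2*4*16 = -90*16 = -1440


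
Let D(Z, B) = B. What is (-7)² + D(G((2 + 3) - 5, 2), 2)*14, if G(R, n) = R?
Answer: 77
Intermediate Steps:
(-7)² + D(G((2 + 3) - 5, 2), 2)*14 = (-7)² + 2*14 = 49 + 28 = 77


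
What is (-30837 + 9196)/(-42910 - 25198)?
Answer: 21641/68108 ≈ 0.31775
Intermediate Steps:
(-30837 + 9196)/(-42910 - 25198) = -21641/(-68108) = -21641*(-1/68108) = 21641/68108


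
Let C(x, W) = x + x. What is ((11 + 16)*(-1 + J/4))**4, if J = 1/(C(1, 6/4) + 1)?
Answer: 96059601/256 ≈ 3.7523e+5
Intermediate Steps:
C(x, W) = 2*x
J = 1/3 (J = 1/(2*1 + 1) = 1/(2 + 1) = 1/3 ≈ 0.33333)
((11 + 16)*(-1 + J/4))**4 = ((11 + 16)*(-1 + (1/3)/4))**4 = (27*(-1 + (1/3)*(1/4)))**4 = (27*(-1 + 1/12))**4 = (27*(-11/12))**4 = (-99/4)**4 = 96059601/256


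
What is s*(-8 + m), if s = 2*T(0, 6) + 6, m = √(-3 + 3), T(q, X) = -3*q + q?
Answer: -48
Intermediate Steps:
T(q, X) = -2*q
m = 0 (m = √0 = 0)
s = 6 (s = 2*(-2*0) + 6 = 2*0 + 6 = 0 + 6 = 6)
s*(-8 + m) = 6*(-8 + 0) = 6*(-8) = -48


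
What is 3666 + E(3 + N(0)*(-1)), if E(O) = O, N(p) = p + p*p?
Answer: 3669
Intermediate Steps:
N(p) = p + p²
3666 + E(3 + N(0)*(-1)) = 3666 + (3 + (0*(1 + 0))*(-1)) = 3666 + (3 + (0*1)*(-1)) = 3666 + (3 + 0*(-1)) = 3666 + (3 + 0) = 3666 + 3 = 3669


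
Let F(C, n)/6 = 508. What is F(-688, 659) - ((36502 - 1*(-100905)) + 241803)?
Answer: -376162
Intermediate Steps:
F(C, n) = 3048 (F(C, n) = 6*508 = 3048)
F(-688, 659) - ((36502 - 1*(-100905)) + 241803) = 3048 - ((36502 - 1*(-100905)) + 241803) = 3048 - ((36502 + 100905) + 241803) = 3048 - (137407 + 241803) = 3048 - 1*379210 = 3048 - 379210 = -376162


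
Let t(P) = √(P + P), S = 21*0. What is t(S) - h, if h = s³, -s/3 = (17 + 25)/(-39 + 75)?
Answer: 343/8 ≈ 42.875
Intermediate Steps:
S = 0
t(P) = √2*√P (t(P) = √(2*P) = √2*√P)
s = -7/2 (s = -3*(17 + 25)/(-39 + 75) = -126/36 = -3*7/6 = -7/2 ≈ -3.5000)
h = -343/8 (h = (-7/2)³ = -343/8 ≈ -42.875)
t(S) - h = √2*√0 - 1*(-343/8) = √2*0 + 343/8 = 0 + 343/8 = 343/8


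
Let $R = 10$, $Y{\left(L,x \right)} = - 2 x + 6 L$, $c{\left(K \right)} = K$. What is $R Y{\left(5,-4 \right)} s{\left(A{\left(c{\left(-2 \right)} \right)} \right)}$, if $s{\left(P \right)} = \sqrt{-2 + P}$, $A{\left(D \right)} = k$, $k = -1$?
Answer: $380 i \sqrt{3} \approx 658.18 i$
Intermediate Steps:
$A{\left(D \right)} = -1$
$R Y{\left(5,-4 \right)} s{\left(A{\left(c{\left(-2 \right)} \right)} \right)} = 10 \left(\left(-2\right) \left(-4\right) + 6 \cdot 5\right) \sqrt{-2 - 1} = 10 \left(8 + 30\right) \sqrt{-3} = 10 \cdot 38 i \sqrt{3} = 380 i \sqrt{3}$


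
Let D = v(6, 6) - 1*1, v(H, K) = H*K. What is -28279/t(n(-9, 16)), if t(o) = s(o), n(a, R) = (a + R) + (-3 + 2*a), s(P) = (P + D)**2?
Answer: -28279/441 ≈ -64.125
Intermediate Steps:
D = 35 (D = 6*6 - 1*1 = 36 - 1 = 35)
s(P) = (35 + P)**2 (s(P) = (P + 35)**2 = (35 + P)**2)
n(a, R) = -3 + R + 3*a (n(a, R) = (R + a) + (-3 + 2*a) = -3 + R + 3*a)
t(o) = (35 + o)**2
-28279/t(n(-9, 16)) = -28279/(35 + (-3 + 16 + 3*(-9)))**2 = -28279/(35 + (-3 + 16 - 27))**2 = -28279/(35 - 14)**2 = -28279/(21**2) = -28279/441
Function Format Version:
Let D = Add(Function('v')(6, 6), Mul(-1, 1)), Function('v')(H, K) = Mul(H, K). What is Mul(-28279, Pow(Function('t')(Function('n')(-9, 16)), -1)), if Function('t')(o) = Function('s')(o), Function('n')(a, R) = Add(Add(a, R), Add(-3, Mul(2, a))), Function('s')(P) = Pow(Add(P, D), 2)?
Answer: Rational(-28279, 441) ≈ -64.125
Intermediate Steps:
D = 35 (D = Add(Mul(6, 6), Mul(-1, 1)) = Add(36, -1) = 35)
Function('s')(P) = Pow(Add(35, P), 2) (Function('s')(P) = Pow(Add(P, 35), 2) = Pow(Add(35, P), 2))
Function('n')(a, R) = Add(-3, R, Mul(3, a)) (Function('n')(a, R) = Add(Add(R, a), Add(-3, Mul(2, a))) = Add(-3, R, Mul(3, a)))
Function('t')(o) = Pow(Add(35, o), 2)
Mul(-28279, Pow(Function('t')(Function('n')(-9, 16)), -1)) = Mul(-28279, Pow(Pow(Add(35, Add(-3, 16, Mul(3, -9))), 2), -1)) = Mul(-28279, Pow(Pow(Add(35, Add(-3, 16, -27)), 2), -1)) = Mul(-28279, Pow(Pow(Add(35, -14), 2), -1)) = Mul(-28279, Pow(Pow(21, 2), -1)) = Mul(-28279, Pow(441, -1)) = Mul(-28279, Rational(1, 441)) = Rational(-28279, 441)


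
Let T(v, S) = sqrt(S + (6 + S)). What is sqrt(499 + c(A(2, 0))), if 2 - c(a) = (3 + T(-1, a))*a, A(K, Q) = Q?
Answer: sqrt(501) ≈ 22.383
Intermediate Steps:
T(v, S) = sqrt(6 + 2*S)
c(a) = 2 - a*(3 + sqrt(6 + 2*a)) (c(a) = 2 - (3 + sqrt(6 + 2*a))*a = 2 - a*(3 + sqrt(6 + 2*a)))
sqrt(499 + c(A(2, 0))) = sqrt(499 + (2 - 3*0 - 1*0*sqrt(6 + 2*0))) = sqrt(499 + (2 + 0 - 1*0*sqrt(6 + 0))) = sqrt(499 + (2 + 0 - 1*0*sqrt(6))) = sqrt(499 + (2 + 0 + 0)) = sqrt(499 + 2) = sqrt(501)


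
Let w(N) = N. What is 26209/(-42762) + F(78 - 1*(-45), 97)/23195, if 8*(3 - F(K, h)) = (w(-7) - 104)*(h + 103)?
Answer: -489124919/991864590 ≈ -0.49314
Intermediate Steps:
F(K, h) = 11457/8 + 111*h/8 (F(K, h) = 3 - (-7 - 104)*(h + 103)/8 = 3 - (-111)*(103 + h)/8 = 3 - (-11433 - 111*h)/8 = 3 + (11433/8 + 111*h/8) = 11457/8 + 111*h/8)
26209/(-42762) + F(78 - 1*(-45), 97)/23195 = 26209/(-42762) + (11457/8 + (111/8)*97)/23195 = 26209*(-1/42762) + (11457/8 + 10767/8)*(1/23195) = -26209/42762 + 2778*(1/23195) = -26209/42762 + 2778/23195 = -489124919/991864590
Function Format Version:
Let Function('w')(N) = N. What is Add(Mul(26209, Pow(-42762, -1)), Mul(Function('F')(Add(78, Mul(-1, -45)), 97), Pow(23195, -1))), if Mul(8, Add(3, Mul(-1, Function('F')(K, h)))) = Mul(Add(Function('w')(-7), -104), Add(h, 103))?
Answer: Rational(-489124919, 991864590) ≈ -0.49314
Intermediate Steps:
Function('F')(K, h) = Add(Rational(11457, 8), Mul(Rational(111, 8), h)) (Function('F')(K, h) = Add(3, Mul(Rational(-1, 8), Mul(Add(-7, -104), Add(h, 103)))) = Add(3, Mul(Rational(-1, 8), Mul(-111, Add(103, h)))) = Add(3, Mul(Rational(-1, 8), Add(-11433, Mul(-111, h)))) = Add(3, Add(Rational(11433, 8), Mul(Rational(111, 8), h))) = Add(Rational(11457, 8), Mul(Rational(111, 8), h)))
Add(Mul(26209, Pow(-42762, -1)), Mul(Function('F')(Add(78, Mul(-1, -45)), 97), Pow(23195, -1))) = Add(Mul(26209, Pow(-42762, -1)), Mul(Add(Rational(11457, 8), Mul(Rational(111, 8), 97)), Pow(23195, -1))) = Add(Mul(26209, Rational(-1, 42762)), Mul(Add(Rational(11457, 8), Rational(10767, 8)), Rational(1, 23195))) = Add(Rational(-26209, 42762), Mul(2778, Rational(1, 23195))) = Add(Rational(-26209, 42762), Rational(2778, 23195)) = Rational(-489124919, 991864590)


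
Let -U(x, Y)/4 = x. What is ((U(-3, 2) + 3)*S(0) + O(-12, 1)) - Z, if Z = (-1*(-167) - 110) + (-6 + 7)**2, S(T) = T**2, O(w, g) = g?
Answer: -57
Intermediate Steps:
U(x, Y) = -4*x
Z = 58 (Z = (167 - 110) + 1**2 = 57 + 1 = 58)
((U(-3, 2) + 3)*S(0) + O(-12, 1)) - Z = ((-4*(-3) + 3)*0**2 + 1) - 1*58 = ((12 + 3)*0 + 1) - 58 = (15*0 + 1) - 58 = (0 + 1) - 58 = 1 - 58 = -57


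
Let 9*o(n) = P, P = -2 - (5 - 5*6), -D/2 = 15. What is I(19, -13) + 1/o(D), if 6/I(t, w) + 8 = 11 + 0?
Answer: 55/23 ≈ 2.3913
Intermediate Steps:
D = -30 (D = -2*15 = -30)
I(t, w) = 2 (I(t, w) = 6/(-8 + (11 + 0)) = 6/(-8 + 11) = 6/3 = 6*(⅓) = 2)
P = 23 (P = -2 - (5 - 30) = -2 - 1*(-25) = -2 + 25 = 23)
o(n) = 23/9 (o(n) = (⅑)*23 = 23/9)
I(19, -13) + 1/o(D) = 2 + 1/(23/9) = 2 + 9/23 = 55/23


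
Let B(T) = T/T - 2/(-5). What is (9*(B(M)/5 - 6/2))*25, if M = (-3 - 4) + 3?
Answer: -612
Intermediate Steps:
M = -4 (M = -7 + 3 = -4)
B(T) = 7/5 (B(T) = 1 - 2*(-⅕) = 1 + ⅖ = 7/5)
(9*(B(M)/5 - 6/2))*25 = (9*((7/5)/5 - 6/2))*25 = (9*((7/5)*(⅕) - 6*½))*25 = (9*(7/25 - 3))*25 = (9*(-68/25))*25 = -612/25*25 = -612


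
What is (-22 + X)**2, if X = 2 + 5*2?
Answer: 100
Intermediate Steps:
X = 12 (X = 2 + 10 = 12)
(-22 + X)**2 = (-22 + 12)**2 = (-10)**2 = 100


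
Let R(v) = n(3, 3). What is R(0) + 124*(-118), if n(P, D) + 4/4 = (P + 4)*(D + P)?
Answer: -14591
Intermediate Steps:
n(P, D) = -1 + (4 + P)*(D + P) (n(P, D) = -1 + (P + 4)*(D + P) = -1 + (4 + P)*(D + P))
R(v) = 41 (R(v) = -1 + 3² + 4*3 + 4*3 + 3*3 = -1 + 9 + 12 + 12 + 9 = 41)
R(0) + 124*(-118) = 41 + 124*(-118) = 41 - 14632 = -14591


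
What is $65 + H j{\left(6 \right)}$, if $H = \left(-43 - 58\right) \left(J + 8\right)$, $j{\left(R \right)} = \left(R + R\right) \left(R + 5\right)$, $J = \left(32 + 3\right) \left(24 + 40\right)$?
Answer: $-29970271$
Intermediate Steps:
$J = 2240$ ($J = 35 \cdot 64 = 2240$)
$j{\left(R \right)} = 2 R \left(5 + R\right)$
$H = -227048$ ($H = \left(-43 - 58\right) \left(2240 + 8\right) = \left(-101\right) 2248 = -227048$)
$65 + H j{\left(6 \right)} = 65 - 227048 \cdot 2 \cdot 6 \left(5 + 6\right) = 65 - 227048 \cdot 2 \cdot 6 \cdot 11 = 65 - 29970336 = -29970271$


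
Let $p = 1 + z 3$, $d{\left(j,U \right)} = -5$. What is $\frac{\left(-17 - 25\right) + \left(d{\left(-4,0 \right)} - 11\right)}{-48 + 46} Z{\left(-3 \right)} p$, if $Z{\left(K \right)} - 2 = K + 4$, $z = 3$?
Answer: $870$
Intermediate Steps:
$p = 10$ ($p = 1 + 3 \cdot 3 = 1 + 9 = 10$)
$Z{\left(K \right)} = 6 + K$ ($Z{\left(K \right)} = 2 + \left(K + 4\right) = 2 + \left(4 + K\right) = 6 + K$)
$\frac{\left(-17 - 25\right) + \left(d{\left(-4,0 \right)} - 11\right)}{-48 + 46} Z{\left(-3 \right)} p = \frac{\left(-17 - 25\right) - 16}{-48 + 46} \left(6 - 3\right) 10 = \frac{-42 - 16}{-2} \cdot 3 \cdot 10 = \left(-42 - 16\right) \left(- \frac{1}{2}\right) 3 \cdot 10 = \left(-58\right) \left(- \frac{1}{2}\right) 3 \cdot 10 = 29 \cdot 3 \cdot 10 = 87 \cdot 10 = 870$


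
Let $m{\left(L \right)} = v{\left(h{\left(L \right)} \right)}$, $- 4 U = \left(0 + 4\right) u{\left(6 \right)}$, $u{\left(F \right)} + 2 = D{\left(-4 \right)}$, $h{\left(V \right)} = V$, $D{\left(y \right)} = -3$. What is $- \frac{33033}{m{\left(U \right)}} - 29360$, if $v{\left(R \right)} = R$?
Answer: $- \frac{179833}{5} \approx -35967.0$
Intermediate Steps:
$u{\left(F \right)} = -5$ ($u{\left(F \right)} = -2 - 3 = -5$)
$U = 5$ ($U = - \frac{\left(0 + 4\right) \left(-5\right)}{4} = - \frac{4 \left(-5\right)}{4} = \left(- \frac{1}{4}\right) \left(-20\right) = 5$)
$m{\left(L \right)} = L$
$- \frac{33033}{m{\left(U \right)}} - 29360 = - \frac{33033}{5} - 29360 = - \frac{179833}{5}$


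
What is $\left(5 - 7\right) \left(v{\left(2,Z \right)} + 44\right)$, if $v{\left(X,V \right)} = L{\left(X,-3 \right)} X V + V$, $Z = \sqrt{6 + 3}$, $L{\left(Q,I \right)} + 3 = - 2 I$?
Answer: $-130$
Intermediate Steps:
$L{\left(Q,I \right)} = -3 - 2 I$
$Z = 3$ ($Z = \sqrt{9} = 3$)
$v{\left(X,V \right)} = V + 3 V X$ ($v{\left(X,V \right)} = \left(-3 - -6\right) X V + V = \left(-3 + 6\right) X V + V = 3 X V + V = 3 V X + V = V + 3 V X$)
$\left(5 - 7\right) \left(v{\left(2,Z \right)} + 44\right) = \left(5 - 7\right) \left(3 \left(1 + 3 \cdot 2\right) + 44\right) = - 2 \left(3 \left(1 + 6\right) + 44\right) = - 2 \left(3 \cdot 7 + 44\right) = - 2 \left(21 + 44\right) = \left(-2\right) 65 = -130$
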